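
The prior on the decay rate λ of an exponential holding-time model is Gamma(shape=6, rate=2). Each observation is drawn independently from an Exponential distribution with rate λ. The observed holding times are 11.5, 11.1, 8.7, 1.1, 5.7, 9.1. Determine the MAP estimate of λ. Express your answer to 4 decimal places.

λ̂_MAP = 0.2236

The Exponential(rate=λ) likelihood is ∝ λ^n e^(−λΣtᵢ). Here n = 6 and Σtᵢ = 11.5 + 11.1 + 8.7 + 1.1 + 5.7 + 9.1 = 47.2.
Posterior ∝ λ^5e^(−2λ) · λ^6e^(−47.2λ) = λ^11e^(−49.2λ), i.e. Gamma(12, 49.2).
Mode = (a−1)/b = 11/49.2 ≈ 0.2236.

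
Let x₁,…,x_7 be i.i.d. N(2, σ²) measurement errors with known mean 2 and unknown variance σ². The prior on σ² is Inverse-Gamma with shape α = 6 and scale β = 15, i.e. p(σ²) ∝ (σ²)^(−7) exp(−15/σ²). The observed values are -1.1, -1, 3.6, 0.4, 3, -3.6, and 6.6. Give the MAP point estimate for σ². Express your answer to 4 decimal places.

Sum of squared deviations about the known mean: SS = (-1.1−2)² + (-1−2)² + (3.6−2)² + (0.4−2)² + (3−2)² + (-3.6−2)² + (6.6−2)² = 77.25.
The Normal likelihood contributes (σ²)^(−n/2) exp(−SS/(2σ²)), so the posterior is Inverse-Gamma(α + n/2, β + SS/2) = Inverse-Gamma(9.5, 53.625).
The mode of Inverse-Gamma(a, b) is b/(a+1) = 53.625/10.5 ≈ 5.1071.

σ̂²_MAP = 5.1071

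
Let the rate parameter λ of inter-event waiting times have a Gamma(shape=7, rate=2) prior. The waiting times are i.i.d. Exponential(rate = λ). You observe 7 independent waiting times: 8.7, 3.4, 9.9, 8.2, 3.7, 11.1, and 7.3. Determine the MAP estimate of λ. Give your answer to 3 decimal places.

The Exponential(rate=λ) likelihood is ∝ λ^n e^(−λΣtᵢ). Here n = 7 and Σtᵢ = 8.7 + 3.4 + 9.9 + 8.2 + 3.7 + 11.1 + 7.3 = 52.3.
Posterior ∝ λ^6e^(−2λ) · λ^7e^(−52.3λ) = λ^13e^(−54.3λ), i.e. Gamma(14, 54.3).
Mode = (a−1)/b = 13/54.3 ≈ 0.239.

λ̂_MAP = 0.239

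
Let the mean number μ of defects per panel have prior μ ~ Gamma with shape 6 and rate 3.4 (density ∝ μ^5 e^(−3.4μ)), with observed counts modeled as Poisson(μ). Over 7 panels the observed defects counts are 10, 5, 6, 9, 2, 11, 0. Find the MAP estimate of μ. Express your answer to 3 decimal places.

Σxᵢ = 10+5+6+9+2+11+0 = 43, with n = 7.
Posterior ∝ μ^5e^(−3.4μ) · μ^43e^(−7μ) = μ^48e^(−10.4μ), i.e. Gamma(shape=49, rate=10.4).
The mode of a Gamma(a, b) with a ≥ 1 (shape–rate) is (a−1)/b = 48/10.4 ≈ 4.615.

μ̂_MAP = 4.615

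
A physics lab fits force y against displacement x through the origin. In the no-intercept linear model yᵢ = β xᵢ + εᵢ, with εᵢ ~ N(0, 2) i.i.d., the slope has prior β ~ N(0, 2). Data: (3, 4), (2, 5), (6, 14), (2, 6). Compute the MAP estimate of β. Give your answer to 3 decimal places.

log p(β | y) = −Σ(yᵢ − βxᵢ)²/(2·2) − β²/(2·2) + const.
Setting the derivative to zero: Σxᵢ(yᵢ − βxᵢ)/2 − β/2 = 0, so β = Σxᵢyᵢ / (Σxᵢ² + σ²/τ²).
Σxᵢyᵢ = 3·4 + 2·5 + 6·14 + 2·6 = 118; Σxᵢ² = 53; σ²/τ² = 1.
β̂_MAP = 118 / (53 + 1) = 118/54 ≈ 2.185.

β̂_MAP = 2.185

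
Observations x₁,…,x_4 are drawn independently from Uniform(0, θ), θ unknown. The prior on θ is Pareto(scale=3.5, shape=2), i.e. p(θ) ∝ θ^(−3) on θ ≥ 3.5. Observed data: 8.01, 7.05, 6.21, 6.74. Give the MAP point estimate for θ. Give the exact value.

θ̂_MAP = 8.01

The Uniform(0, θ) likelihood is θ^(−n) for θ ≥ max(xᵢ), zero otherwise. Here max(xᵢ) = 8.01.
Posterior ∝ θ^(−3) · θ^(−4) = θ^(−7) on θ ≥ max(3.5, 8.01) = 8.01.
This density is strictly decreasing in θ, so the posterior mode lies at the lower boundary of the support.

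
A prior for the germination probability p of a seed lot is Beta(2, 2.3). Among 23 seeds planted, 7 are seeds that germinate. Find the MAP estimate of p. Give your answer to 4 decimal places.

Prior: Beta(2, 2.3).
Data: 7 successes in 23 trials. The binomial likelihood contributes p^7(1−p)^16, so the posterior is Beta(2+7, 2.3+16) = Beta(9, 18.3).
For Beta(a, b) with a, b > 1 the mode is (a−1)/(a+b−2) = 8/25.3 ≈ 0.3162.

p̂_MAP = 0.3162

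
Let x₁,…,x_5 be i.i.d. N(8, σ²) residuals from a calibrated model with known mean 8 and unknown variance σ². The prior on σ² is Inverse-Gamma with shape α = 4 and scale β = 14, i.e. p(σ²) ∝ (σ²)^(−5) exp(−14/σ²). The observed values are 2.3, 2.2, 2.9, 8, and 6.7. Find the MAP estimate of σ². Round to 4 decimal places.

σ̂²_MAP = 8.1220

Sum of squared deviations about the known mean: SS = (2.3−8)² + (2.2−8)² + (2.9−8)² + (8−8)² + (6.7−8)² = 93.83.
The Normal likelihood contributes (σ²)^(−n/2) exp(−SS/(2σ²)), so the posterior is Inverse-Gamma(α + n/2, β + SS/2) = Inverse-Gamma(6.5, 60.915).
The mode of Inverse-Gamma(a, b) is b/(a+1) = 60.915/7.5 ≈ 8.1220.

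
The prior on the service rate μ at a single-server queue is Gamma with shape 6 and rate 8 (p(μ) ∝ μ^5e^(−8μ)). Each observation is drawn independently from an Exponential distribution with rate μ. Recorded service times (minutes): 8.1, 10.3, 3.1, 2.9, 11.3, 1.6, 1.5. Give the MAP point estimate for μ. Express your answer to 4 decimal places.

μ̂_MAP = 0.2564

The Exponential(rate=μ) likelihood is ∝ μ^n e^(−μΣtᵢ). Here n = 7 and Σtᵢ = 8.1 + 10.3 + 3.1 + 2.9 + 11.3 + 1.6 + 1.5 = 38.8.
Posterior ∝ μ^5e^(−8μ) · μ^7e^(−38.8μ) = μ^12e^(−46.8μ), i.e. Gamma(13, 46.8).
Mode = (a−1)/b = 12/46.8 ≈ 0.2564.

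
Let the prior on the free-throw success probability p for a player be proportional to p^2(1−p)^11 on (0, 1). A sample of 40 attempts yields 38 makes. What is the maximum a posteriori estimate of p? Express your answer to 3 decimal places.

The prior density ∝ p^2(1−p)^11 is the kernel of Beta(3, 12).
Data: 38 successes in 40 trials. The binomial likelihood contributes p^38(1−p)^2, so the posterior is Beta(3+38, 12+2) = Beta(41, 14).
For Beta(a, b) with a, b > 1 the mode is (a−1)/(a+b−2) = 40/53 ≈ 0.755.

p̂_MAP = 0.755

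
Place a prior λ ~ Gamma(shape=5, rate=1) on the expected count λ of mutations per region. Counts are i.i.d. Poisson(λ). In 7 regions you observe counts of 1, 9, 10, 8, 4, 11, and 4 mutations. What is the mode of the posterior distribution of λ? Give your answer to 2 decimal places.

λ̂_MAP = 6.38

Σxᵢ = 1+9+10+8+4+11+4 = 47, with n = 7.
Posterior ∝ λ^4e^(−1λ) · λ^47e^(−7λ) = λ^51e^(−8λ), i.e. Gamma(shape=52, rate=8).
The mode of a Gamma(a, b) with a ≥ 1 (shape–rate) is (a−1)/b = 51/8 ≈ 6.38.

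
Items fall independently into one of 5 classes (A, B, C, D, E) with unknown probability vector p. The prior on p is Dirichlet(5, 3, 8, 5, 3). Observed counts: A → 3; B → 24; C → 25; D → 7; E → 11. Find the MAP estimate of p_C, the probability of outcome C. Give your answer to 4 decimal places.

MAP estimate of p_C = 0.3596

The posterior is Dirichlet(αᵢ + nᵢ) = Dirichlet(8, 27, 33, 12, 14).
For a Dirichlet(a₁,…,a_K) with all aᵢ > 1, the mode has j-th component (aⱼ − 1)/(Σaᵢ − K).
Here Σaᵢ = 94 and K = 5, so p_C = (33 − 1)/(94 − 5) = 32/89 ≈ 0.3596.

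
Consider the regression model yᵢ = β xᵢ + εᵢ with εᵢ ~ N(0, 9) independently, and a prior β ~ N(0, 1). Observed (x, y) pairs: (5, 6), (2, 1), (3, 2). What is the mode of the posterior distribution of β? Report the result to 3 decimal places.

log p(β | y) = −Σ(yᵢ − βxᵢ)²/(2·9) − β²/(2·1) + const.
Setting the derivative to zero: Σxᵢ(yᵢ − βxᵢ)/9 − β/1 = 0, so β = Σxᵢyᵢ / (Σxᵢ² + σ²/τ²).
Σxᵢyᵢ = 5·6 + 2·1 + 3·2 = 38; Σxᵢ² = 38; σ²/τ² = 9.
β̂_MAP = 38 / (38 + 9) = 38/47 ≈ 0.809.

β̂_MAP = 0.809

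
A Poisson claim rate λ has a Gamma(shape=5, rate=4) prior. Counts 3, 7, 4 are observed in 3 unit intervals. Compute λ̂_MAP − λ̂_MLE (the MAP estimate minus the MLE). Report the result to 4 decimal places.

MAP − MLE = -2.0952

Σxᵢ = 14. Posterior is Gamma(19, 7); MAP = (19−1)/7 = 18/7 ≈ 2.57143.
MLE = x̄ = 14/3 ≈ 4.66667.
Difference = 18/7 − 14/3 = -44/21 ≈ -2.0952.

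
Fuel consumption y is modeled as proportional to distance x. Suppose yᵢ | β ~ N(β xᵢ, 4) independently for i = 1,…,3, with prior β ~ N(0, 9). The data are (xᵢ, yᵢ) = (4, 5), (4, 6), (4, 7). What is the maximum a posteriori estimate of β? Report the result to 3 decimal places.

β̂_MAP = 1.486

log p(β | y) = −Σ(yᵢ − βxᵢ)²/(2·4) − β²/(2·9) + const.
Setting the derivative to zero: Σxᵢ(yᵢ − βxᵢ)/4 − β/9 = 0, so β = Σxᵢyᵢ / (Σxᵢ² + σ²/τ²).
Σxᵢyᵢ = 4·5 + 4·6 + 4·7 = 72; Σxᵢ² = 48; σ²/τ² = 4/9.
β̂_MAP = 72 / (48 + 4/9) = 72/(436/9) = 162/109 ≈ 1.486.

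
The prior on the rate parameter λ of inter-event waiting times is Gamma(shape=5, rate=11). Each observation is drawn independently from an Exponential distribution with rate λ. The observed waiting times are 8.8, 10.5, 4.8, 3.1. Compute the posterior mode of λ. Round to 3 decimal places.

The Exponential(rate=λ) likelihood is ∝ λ^n e^(−λΣtᵢ). Here n = 4 and Σtᵢ = 8.8 + 10.5 + 4.8 + 3.1 = 27.2.
Posterior ∝ λ^4e^(−11λ) · λ^4e^(−27.2λ) = λ^8e^(−38.2λ), i.e. Gamma(9, 38.2).
Mode = (a−1)/b = 8/38.2 ≈ 0.209.

λ̂_MAP = 0.209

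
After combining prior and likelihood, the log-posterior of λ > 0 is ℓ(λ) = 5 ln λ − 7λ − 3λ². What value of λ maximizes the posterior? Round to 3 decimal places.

ℓ'(λ) = 5/λ − 7 − 6λ. Setting this to zero and multiplying by λ: 6λ² + 7λ − 5 = 0.
λ = (−7 + √(7² + 4·6·5)) / (2·6) = (−7 + √169) / 12 = (−7 + 13)/12 = 1/2.
ℓ''(λ) = −5/λ² − 6 < 0, confirming a maximum.

λ̂_MAP = 0.500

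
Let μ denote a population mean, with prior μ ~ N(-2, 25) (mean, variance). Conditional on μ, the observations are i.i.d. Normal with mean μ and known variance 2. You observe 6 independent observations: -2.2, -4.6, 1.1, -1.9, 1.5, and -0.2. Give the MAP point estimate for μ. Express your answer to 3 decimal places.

n = 6; x̄ = ((-2.2) + (-4.6) + 1.1 + (-1.9) + 1.5 + (-0.2))/6 = -6.3/6 = -1.05.
For a Normal prior and Normal likelihood with known variance, the posterior is Normal; its mode equals its mean, the precision-weighted average.
Prior precision 1/σ₀² = 1/25 = 0.04; data precision n/σ² = 6/2 = 3.
μ̂ = (0.04·(-2) + 3·(-1.05)) / (0.04 + 3) = (-3.23)/3.04 = -1.0625 ≈ -1.063.

μ̂_MAP = -1.063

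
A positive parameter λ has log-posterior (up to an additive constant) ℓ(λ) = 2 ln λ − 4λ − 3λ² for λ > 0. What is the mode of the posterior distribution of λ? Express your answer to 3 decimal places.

ℓ'(λ) = 2/λ − 4 − 6λ. Setting this to zero and multiplying by λ: 6λ² + 4λ − 2 = 0.
λ = (−4 + √(4² + 4·6·2)) / (2·6) = (−4 + √64) / 12 = (−4 + 8)/12 = 1/3.
ℓ''(λ) = −2/λ² − 6 < 0, confirming a maximum.

λ̂_MAP = 0.333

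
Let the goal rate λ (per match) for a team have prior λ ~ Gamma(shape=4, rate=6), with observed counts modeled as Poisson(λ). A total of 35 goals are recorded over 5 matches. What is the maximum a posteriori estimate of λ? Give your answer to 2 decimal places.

λ̂_MAP = 3.45

Σxᵢ = 35, n = 5.
Posterior ∝ λ^3e^(−6λ) · λ^35e^(−5λ) = λ^38e^(−11λ), i.e. Gamma(shape=39, rate=11).
The mode of a Gamma(a, b) with a ≥ 1 (shape–rate) is (a−1)/b = 38/11 ≈ 3.45.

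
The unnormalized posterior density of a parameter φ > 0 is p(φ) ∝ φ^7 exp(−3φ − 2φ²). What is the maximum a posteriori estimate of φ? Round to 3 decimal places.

φ̂_MAP = 1.000

ℓ'(φ) = 7/φ − 3 − 4φ. Setting this to zero and multiplying by φ: 4φ² + 3φ − 7 = 0.
φ = (−3 + √(3² + 4·4·7)) / (2·4) = (−3 + √121) / 8 = (−3 + 11)/8 = 1.
ℓ''(φ) = −7/φ² − 4 < 0, confirming a maximum.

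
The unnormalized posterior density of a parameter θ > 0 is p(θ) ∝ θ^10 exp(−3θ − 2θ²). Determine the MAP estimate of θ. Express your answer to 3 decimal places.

ℓ'(θ) = 10/θ − 3 − 4θ. Setting this to zero and multiplying by θ: 4θ² + 3θ − 10 = 0.
θ = (−3 + √(3² + 4·4·10)) / (2·4) = (−3 + √169) / 8 = (−3 + 13)/8 = 5/4.
ℓ''(θ) = −10/θ² − 4 < 0, confirming a maximum.

θ̂_MAP = 1.250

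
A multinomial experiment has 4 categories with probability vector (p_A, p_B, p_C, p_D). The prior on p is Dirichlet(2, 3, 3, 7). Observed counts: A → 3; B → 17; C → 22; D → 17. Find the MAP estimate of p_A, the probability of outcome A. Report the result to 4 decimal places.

MAP estimate of p_A = 0.0571

The posterior is Dirichlet(αᵢ + nᵢ) = Dirichlet(5, 20, 25, 24).
For a Dirichlet(a₁,…,a_K) with all aᵢ > 1, the mode has j-th component (aⱼ − 1)/(Σaᵢ − K).
Here Σaᵢ = 74 and K = 4, so p_A = (5 − 1)/(74 − 4) = 4/70 ≈ 0.0571.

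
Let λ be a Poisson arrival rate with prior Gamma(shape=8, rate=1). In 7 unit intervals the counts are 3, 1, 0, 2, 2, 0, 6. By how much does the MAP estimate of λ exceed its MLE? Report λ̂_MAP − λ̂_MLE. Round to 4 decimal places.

Σxᵢ = 14. Posterior is Gamma(22, 8); MAP = (22−1)/8 = 21/8 ≈ 2.62500.
MLE = x̄ = 14/7 ≈ 2.00000.
Difference = 21/8 − 14/7 = 5/8 ≈ 0.6250.

MAP − MLE = 0.6250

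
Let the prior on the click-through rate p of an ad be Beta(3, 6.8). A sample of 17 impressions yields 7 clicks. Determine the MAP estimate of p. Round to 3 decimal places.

Prior: Beta(3, 6.8).
Data: 7 successes in 17 trials. The binomial likelihood contributes p^7(1−p)^10, so the posterior is Beta(3+7, 6.8+10) = Beta(10, 16.8).
For Beta(a, b) with a, b > 1 the mode is (a−1)/(a+b−2) = 9/24.8 ≈ 0.363.

p̂_MAP = 0.363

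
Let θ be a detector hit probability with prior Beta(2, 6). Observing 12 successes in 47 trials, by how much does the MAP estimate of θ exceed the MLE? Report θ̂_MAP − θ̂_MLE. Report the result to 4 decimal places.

Posterior is Beta(14, 41); MAP = (14−1)/(55−2) = 13/53 ≈ 0.24528.
MLE ignores the prior: θ̂_MLE = k/n = 12/47 ≈ 0.25532.
Difference = 13/53 − 12/47 = -25/2491 ≈ -0.0100.

MAP − MLE = -0.0100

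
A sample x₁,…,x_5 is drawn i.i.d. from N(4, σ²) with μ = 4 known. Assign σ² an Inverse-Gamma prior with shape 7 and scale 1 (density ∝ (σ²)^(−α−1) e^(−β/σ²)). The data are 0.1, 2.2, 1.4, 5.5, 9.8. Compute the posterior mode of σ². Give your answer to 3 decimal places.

σ̂²_MAP = 3.005

Sum of squared deviations about the known mean: SS = (0.1−4)² + (2.2−4)² + (1.4−4)² + (5.5−4)² + (9.8−4)² = 61.1.
The Normal likelihood contributes (σ²)^(−n/2) exp(−SS/(2σ²)), so the posterior is Inverse-Gamma(α + n/2, β + SS/2) = Inverse-Gamma(9.5, 31.55).
The mode of Inverse-Gamma(a, b) is b/(a+1) = 31.55/10.5 ≈ 3.005.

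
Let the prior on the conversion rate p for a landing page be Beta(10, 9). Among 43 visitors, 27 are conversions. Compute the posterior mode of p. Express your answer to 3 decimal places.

Prior: Beta(10, 9).
Data: 27 successes in 43 trials. The binomial likelihood contributes p^27(1−p)^16, so the posterior is Beta(10+27, 9+16) = Beta(37, 25).
For Beta(a, b) with a, b > 1 the mode is (a−1)/(a+b−2) = 36/60 ≈ 0.600.

p̂_MAP = 0.600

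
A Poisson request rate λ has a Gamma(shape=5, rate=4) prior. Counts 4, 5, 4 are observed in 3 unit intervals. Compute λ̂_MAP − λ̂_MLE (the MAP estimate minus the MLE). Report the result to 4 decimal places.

Σxᵢ = 13. Posterior is Gamma(18, 7); MAP = (18−1)/7 = 17/7 ≈ 2.42857.
MLE = x̄ = 13/3 ≈ 4.33333.
Difference = 17/7 − 13/3 = -40/21 ≈ -1.9048.

MAP − MLE = -1.9048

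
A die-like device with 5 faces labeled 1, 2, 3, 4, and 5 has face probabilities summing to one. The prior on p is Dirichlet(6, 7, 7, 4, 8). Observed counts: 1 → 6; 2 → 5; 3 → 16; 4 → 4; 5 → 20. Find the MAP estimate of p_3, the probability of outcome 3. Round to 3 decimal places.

The posterior is Dirichlet(αᵢ + nᵢ) = Dirichlet(12, 12, 23, 8, 28).
For a Dirichlet(a₁,…,a_K) with all aᵢ > 1, the mode has j-th component (aⱼ − 1)/(Σaᵢ − K).
Here Σaᵢ = 83 and K = 5, so p_3 = (23 − 1)/(83 − 5) = 22/78 ≈ 0.282.

MAP estimate: 0.282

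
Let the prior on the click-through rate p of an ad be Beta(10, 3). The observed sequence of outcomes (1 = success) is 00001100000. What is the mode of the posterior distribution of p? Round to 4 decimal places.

Prior: Beta(10, 3).
Data: 2 successes in 11 trials (from the sequence). The binomial likelihood contributes p^2(1−p)^9, so the posterior is Beta(10+2, 3+9) = Beta(12, 12).
For Beta(a, b) with a, b > 1 the mode is (a−1)/(a+b−2) = 11/22 ≈ 0.5000.

p̂_MAP = 0.5000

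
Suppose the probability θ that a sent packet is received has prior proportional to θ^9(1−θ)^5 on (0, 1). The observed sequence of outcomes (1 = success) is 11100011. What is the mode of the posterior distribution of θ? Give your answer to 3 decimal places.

θ̂_MAP = 0.636

The prior density ∝ θ^9(1−θ)^5 is the kernel of Beta(10, 6).
Data: 5 successes in 8 trials (from the sequence). The binomial likelihood contributes θ^5(1−θ)^3, so the posterior is Beta(10+5, 6+3) = Beta(15, 9).
For Beta(a, b) with a, b > 1 the mode is (a−1)/(a+b−2) = 14/22 ≈ 0.636.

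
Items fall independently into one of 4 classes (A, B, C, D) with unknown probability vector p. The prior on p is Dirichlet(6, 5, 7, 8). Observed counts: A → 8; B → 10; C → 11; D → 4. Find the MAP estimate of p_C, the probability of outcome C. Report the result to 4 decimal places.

The posterior is Dirichlet(αᵢ + nᵢ) = Dirichlet(14, 15, 18, 12).
For a Dirichlet(a₁,…,a_K) with all aᵢ > 1, the mode has j-th component (aⱼ − 1)/(Σaᵢ − K).
Here Σaᵢ = 59 and K = 4, so p_C = (18 − 1)/(59 − 4) = 17/55 ≈ 0.3091.

MAP estimate of p_C = 0.3091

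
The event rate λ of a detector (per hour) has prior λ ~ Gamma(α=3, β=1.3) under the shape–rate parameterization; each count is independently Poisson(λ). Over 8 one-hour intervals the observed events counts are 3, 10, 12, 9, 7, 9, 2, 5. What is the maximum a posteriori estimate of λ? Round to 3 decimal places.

Σxᵢ = 3+10+12+9+7+9+2+5 = 57, with n = 8.
Posterior ∝ λ^2e^(−1.3λ) · λ^57e^(−8λ) = λ^59e^(−9.3λ), i.e. Gamma(shape=60, rate=9.3).
The mode of a Gamma(a, b) with a ≥ 1 (shape–rate) is (a−1)/b = 59/9.3 ≈ 6.344.

λ̂_MAP = 6.344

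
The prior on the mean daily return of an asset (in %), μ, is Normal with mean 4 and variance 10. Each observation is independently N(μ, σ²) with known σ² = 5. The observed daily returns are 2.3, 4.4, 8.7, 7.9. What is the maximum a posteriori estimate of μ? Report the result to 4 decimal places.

μ̂_MAP = 5.6222

n = 4; x̄ = (2.3 + 4.4 + 8.7 + 7.9)/4 = 23.3/4 = 5.825.
For a Normal prior and Normal likelihood with known variance, the posterior is Normal; its mode equals its mean, the precision-weighted average.
Prior precision 1/σ₀² = 1/10 = 0.1; data precision n/σ² = 4/5 = 0.8.
μ̂ = (0.1·4 + 0.8·5.825) / (0.1 + 0.8) = 5.06/0.9 = 253/45 ≈ 5.6222.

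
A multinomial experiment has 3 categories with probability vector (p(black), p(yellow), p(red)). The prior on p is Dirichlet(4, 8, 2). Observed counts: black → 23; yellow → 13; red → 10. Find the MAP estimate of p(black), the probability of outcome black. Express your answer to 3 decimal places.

MAP estimate of p(black) = 0.456

The posterior is Dirichlet(αᵢ + nᵢ) = Dirichlet(27, 21, 12).
For a Dirichlet(a₁,…,a_K) with all aᵢ > 1, the mode has j-th component (aⱼ − 1)/(Σaᵢ − K).
Here Σaᵢ = 60 and K = 3, so p(black) = (27 − 1)/(60 − 3) = 26/57 ≈ 0.456.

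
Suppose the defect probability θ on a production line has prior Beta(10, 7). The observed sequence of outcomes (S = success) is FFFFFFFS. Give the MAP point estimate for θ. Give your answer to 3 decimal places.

Prior: Beta(10, 7).
Data: 1 success in 8 trials (from the sequence). The binomial likelihood contributes θ(1−θ)^7, so the posterior is Beta(10+1, 7+7) = Beta(11, 14).
For Beta(a, b) with a, b > 1 the mode is (a−1)/(a+b−2) = 10/23 ≈ 0.435.

θ̂_MAP = 0.435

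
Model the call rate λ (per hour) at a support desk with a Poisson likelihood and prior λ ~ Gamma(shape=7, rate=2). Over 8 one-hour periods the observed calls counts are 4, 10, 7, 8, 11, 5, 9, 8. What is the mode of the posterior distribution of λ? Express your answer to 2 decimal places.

λ̂_MAP = 6.80

Σxᵢ = 4+10+7+8+11+5+9+8 = 62, with n = 8.
Posterior ∝ λ^6e^(−2λ) · λ^62e^(−8λ) = λ^68e^(−10λ), i.e. Gamma(shape=69, rate=10).
The mode of a Gamma(a, b) with a ≥ 1 (shape–rate) is (a−1)/b = 68/10 ≈ 6.80.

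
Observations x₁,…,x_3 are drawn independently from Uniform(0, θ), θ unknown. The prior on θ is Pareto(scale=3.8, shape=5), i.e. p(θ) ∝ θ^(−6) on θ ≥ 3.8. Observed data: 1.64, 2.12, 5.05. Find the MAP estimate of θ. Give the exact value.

The Uniform(0, θ) likelihood is θ^(−n) for θ ≥ max(xᵢ), zero otherwise. Here max(xᵢ) = 5.05.
Posterior ∝ θ^(−6) · θ^(−3) = θ^(−9) on θ ≥ max(3.8, 5.05) = 5.05.
This density is strictly decreasing in θ, so the posterior mode lies at the lower boundary of the support.

θ̂_MAP = 5.05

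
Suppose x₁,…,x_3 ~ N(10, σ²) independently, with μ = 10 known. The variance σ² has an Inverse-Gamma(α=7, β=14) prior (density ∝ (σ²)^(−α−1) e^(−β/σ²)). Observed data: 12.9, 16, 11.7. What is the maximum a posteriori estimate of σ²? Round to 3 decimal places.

Sum of squared deviations about the known mean: SS = (12.9−10)² + (16−10)² + (11.7−10)² = 47.3.
The Normal likelihood contributes (σ²)^(−n/2) exp(−SS/(2σ²)), so the posterior is Inverse-Gamma(α + n/2, β + SS/2) = Inverse-Gamma(8.5, 37.65).
The mode of Inverse-Gamma(a, b) is b/(a+1) = 37.65/9.5 ≈ 3.963.

σ̂²_MAP = 3.963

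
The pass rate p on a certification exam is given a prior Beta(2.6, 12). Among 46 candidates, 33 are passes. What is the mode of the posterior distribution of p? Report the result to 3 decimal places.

p̂_MAP = 0.590

Prior: Beta(2.6, 12).
Data: 33 successes in 46 trials. The binomial likelihood contributes p^33(1−p)^13, so the posterior is Beta(2.6+33, 12+13) = Beta(35.6, 25).
For Beta(a, b) with a, b > 1 the mode is (a−1)/(a+b−2) = 34.6/58.6 ≈ 0.590.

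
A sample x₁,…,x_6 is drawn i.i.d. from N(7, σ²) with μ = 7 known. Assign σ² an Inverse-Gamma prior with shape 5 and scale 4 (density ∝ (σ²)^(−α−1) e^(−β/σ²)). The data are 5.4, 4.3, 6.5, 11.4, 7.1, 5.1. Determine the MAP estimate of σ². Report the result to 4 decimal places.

Sum of squared deviations about the known mean: SS = (5.4−7)² + (4.3−7)² + (6.5−7)² + (11.4−7)² + (7.1−7)² + (5.1−7)² = 33.08.
The Normal likelihood contributes (σ²)^(−n/2) exp(−SS/(2σ²)), so the posterior is Inverse-Gamma(α + n/2, β + SS/2) = Inverse-Gamma(8, 20.54).
The mode of Inverse-Gamma(a, b) is b/(a+1) = 20.54/9 ≈ 2.2822.

σ̂²_MAP = 2.2822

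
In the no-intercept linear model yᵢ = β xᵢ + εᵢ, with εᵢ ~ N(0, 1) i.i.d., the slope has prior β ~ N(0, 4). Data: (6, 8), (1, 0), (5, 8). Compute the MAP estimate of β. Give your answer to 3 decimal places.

β̂_MAP = 1.414

log p(β | y) = −Σ(yᵢ − βxᵢ)²/(2·1) − β²/(2·4) + const.
Setting the derivative to zero: Σxᵢ(yᵢ − βxᵢ)/1 − β/4 = 0, so β = Σxᵢyᵢ / (Σxᵢ² + σ²/τ²).
Σxᵢyᵢ = 6·8 + 1·0 + 5·8 = 88; Σxᵢ² = 62; σ²/τ² = 0.25.
β̂_MAP = 88 / (62 + 0.25) = 88/62.25 ≈ 1.414.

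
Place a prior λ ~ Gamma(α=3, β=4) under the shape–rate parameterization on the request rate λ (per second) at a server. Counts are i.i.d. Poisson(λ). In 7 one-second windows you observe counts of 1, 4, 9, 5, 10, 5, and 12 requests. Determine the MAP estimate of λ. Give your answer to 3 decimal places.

Σxᵢ = 1+4+9+5+10+5+12 = 46, with n = 7.
Posterior ∝ λ^2e^(−4λ) · λ^46e^(−7λ) = λ^48e^(−11λ), i.e. Gamma(shape=49, rate=11).
The mode of a Gamma(a, b) with a ≥ 1 (shape–rate) is (a−1)/b = 48/11 ≈ 4.364.

λ̂_MAP = 4.364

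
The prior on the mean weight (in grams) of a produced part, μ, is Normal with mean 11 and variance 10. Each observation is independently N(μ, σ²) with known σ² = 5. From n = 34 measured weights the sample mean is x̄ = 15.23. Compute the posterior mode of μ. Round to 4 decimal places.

μ̂_MAP = 15.1687

n = 34, x̄ = 15.23.
For a Normal prior and Normal likelihood with known variance, the posterior is Normal; its mode equals its mean, the precision-weighted average.
Prior precision 1/σ₀² = 1/10 = 0.1; data precision n/σ² = 34/5 = 6.8.
μ̂ = (0.1·11 + 6.8·15.23) / (0.1 + 6.8) = 104.664/6.9 = 8722/575 ≈ 15.1687.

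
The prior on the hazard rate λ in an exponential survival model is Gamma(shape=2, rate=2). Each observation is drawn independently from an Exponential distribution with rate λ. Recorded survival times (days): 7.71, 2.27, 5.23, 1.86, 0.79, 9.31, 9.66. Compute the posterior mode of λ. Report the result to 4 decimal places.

The Exponential(rate=λ) likelihood is ∝ λ^n e^(−λΣtᵢ). Here n = 7 and Σtᵢ = 7.71 + 2.27 + 5.23 + 1.86 + 0.79 + 9.31 + 9.66 = 36.83.
Posterior ∝ λe^(−2λ) · λ^7e^(−36.83λ) = λ^8e^(−38.83λ), i.e. Gamma(9, 38.83).
Mode = (a−1)/b = 8/38.83 ≈ 0.2060.

λ̂_MAP = 0.2060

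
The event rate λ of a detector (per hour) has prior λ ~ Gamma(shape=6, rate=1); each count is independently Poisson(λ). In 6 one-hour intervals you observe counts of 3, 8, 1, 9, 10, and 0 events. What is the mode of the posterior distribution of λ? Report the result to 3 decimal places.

λ̂_MAP = 5.143

Σxᵢ = 3+8+1+9+10+0 = 31, with n = 6.
Posterior ∝ λ^5e^(−1λ) · λ^31e^(−6λ) = λ^36e^(−7λ), i.e. Gamma(shape=37, rate=7).
The mode of a Gamma(a, b) with a ≥ 1 (shape–rate) is (a−1)/b = 36/7 ≈ 5.143.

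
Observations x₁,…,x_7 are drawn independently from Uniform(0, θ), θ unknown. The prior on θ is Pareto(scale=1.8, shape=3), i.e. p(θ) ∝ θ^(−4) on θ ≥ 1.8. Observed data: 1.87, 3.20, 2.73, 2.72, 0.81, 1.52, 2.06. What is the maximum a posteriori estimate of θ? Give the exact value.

The Uniform(0, θ) likelihood is θ^(−n) for θ ≥ max(xᵢ), zero otherwise. Here max(xᵢ) = 3.20.
Posterior ∝ θ^(−4) · θ^(−7) = θ^(−11) on θ ≥ max(1.8, 3.20) = 3.20.
This density is strictly decreasing in θ, so the posterior mode lies at the lower boundary of the support.

θ̂_MAP = 3.20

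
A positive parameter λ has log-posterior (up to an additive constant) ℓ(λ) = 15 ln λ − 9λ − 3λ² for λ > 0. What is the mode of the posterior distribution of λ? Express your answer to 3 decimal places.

ℓ'(λ) = 15/λ − 9 − 6λ. Setting this to zero and multiplying by λ: 6λ² + 9λ − 15 = 0.
λ = (−9 + √(9² + 4·6·15)) / (2·6) = (−9 + √441) / 12 = (−9 + 21)/12 = 1.
ℓ''(λ) = −15/λ² − 6 < 0, confirming a maximum.

λ̂_MAP = 1.000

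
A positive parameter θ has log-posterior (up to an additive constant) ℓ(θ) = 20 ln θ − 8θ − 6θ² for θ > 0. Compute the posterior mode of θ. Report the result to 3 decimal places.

ℓ'(θ) = 20/θ − 8 − 12θ. Setting this to zero and multiplying by θ: 12θ² + 8θ − 20 = 0.
θ = (−8 + √(8² + 4·12·20)) / (2·12) = (−8 + √1024) / 24 = (−8 + 32)/24 = 1.
ℓ''(θ) = −20/θ² − 12 < 0, confirming a maximum.

θ̂_MAP = 1.000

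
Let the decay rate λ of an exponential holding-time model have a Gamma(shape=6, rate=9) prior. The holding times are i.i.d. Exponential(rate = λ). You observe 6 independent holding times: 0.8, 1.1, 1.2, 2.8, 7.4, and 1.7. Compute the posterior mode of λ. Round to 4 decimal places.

λ̂_MAP = 0.4583

The Exponential(rate=λ) likelihood is ∝ λ^n e^(−λΣtᵢ). Here n = 6 and Σtᵢ = 0.8 + 1.1 + 1.2 + 2.8 + 7.4 + 1.7 = 15.
Posterior ∝ λ^5e^(−9λ) · λ^6e^(−15λ) = λ^11e^(−24λ), i.e. Gamma(12, 24).
Mode = (a−1)/b = 11/24 ≈ 0.4583.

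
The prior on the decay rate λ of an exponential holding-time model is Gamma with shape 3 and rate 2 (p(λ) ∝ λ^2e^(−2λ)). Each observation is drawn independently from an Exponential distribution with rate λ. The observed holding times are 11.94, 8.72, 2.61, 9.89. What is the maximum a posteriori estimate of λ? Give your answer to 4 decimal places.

λ̂_MAP = 0.1706

The Exponential(rate=λ) likelihood is ∝ λ^n e^(−λΣtᵢ). Here n = 4 and Σtᵢ = 11.94 + 8.72 + 2.61 + 9.89 = 33.16.
Posterior ∝ λ^2e^(−2λ) · λ^4e^(−33.16λ) = λ^6e^(−35.16λ), i.e. Gamma(7, 35.16).
Mode = (a−1)/b = 6/35.16 ≈ 0.1706.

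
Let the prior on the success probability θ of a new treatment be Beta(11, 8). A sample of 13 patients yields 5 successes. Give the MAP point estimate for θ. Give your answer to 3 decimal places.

θ̂_MAP = 0.500

Prior: Beta(11, 8).
Data: 5 successes in 13 trials. The binomial likelihood contributes θ^5(1−θ)^8, so the posterior is Beta(11+5, 8+8) = Beta(16, 16).
For Beta(a, b) with a, b > 1 the mode is (a−1)/(a+b−2) = 15/30 ≈ 0.500.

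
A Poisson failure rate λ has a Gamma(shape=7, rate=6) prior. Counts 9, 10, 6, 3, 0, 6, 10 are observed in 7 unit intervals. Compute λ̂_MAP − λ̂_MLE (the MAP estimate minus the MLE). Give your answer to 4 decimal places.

Σxᵢ = 44. Posterior is Gamma(51, 13); MAP = (51−1)/13 = 50/13 ≈ 3.84615.
MLE = x̄ = 44/7 ≈ 6.28571.
Difference = 50/13 − 44/7 = -222/91 ≈ -2.4396.

MAP − MLE = -2.4396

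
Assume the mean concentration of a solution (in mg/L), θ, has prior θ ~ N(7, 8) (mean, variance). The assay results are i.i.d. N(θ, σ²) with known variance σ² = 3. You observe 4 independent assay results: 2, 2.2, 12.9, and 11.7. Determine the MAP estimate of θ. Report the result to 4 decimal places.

θ̂_MAP = 7.1829

n = 4; x̄ = (2 + 2.2 + 12.9 + 11.7)/4 = 28.8/4 = 7.2.
For a Normal prior and Normal likelihood with known variance, the posterior is Normal; its mode equals its mean, the precision-weighted average.
Prior precision 1/σ₀² = 1/8 = 0.125; data precision n/σ² = 4/3.
θ̂ = (0.125·7 + (4/3)·7.2) / (0.125 + 4/3) = 10.475/(35/24) = 1257/175 ≈ 7.1829.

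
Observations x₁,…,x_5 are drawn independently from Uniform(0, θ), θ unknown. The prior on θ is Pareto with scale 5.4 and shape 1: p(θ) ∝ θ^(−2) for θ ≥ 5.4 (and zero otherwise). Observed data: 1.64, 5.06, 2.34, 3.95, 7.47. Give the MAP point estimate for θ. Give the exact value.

The Uniform(0, θ) likelihood is θ^(−n) for θ ≥ max(xᵢ), zero otherwise. Here max(xᵢ) = 7.47.
Posterior ∝ θ^(−2) · θ^(−5) = θ^(−7) on θ ≥ max(5.4, 7.47) = 7.47.
This density is strictly decreasing in θ, so the posterior mode lies at the lower boundary of the support.

θ̂_MAP = 7.47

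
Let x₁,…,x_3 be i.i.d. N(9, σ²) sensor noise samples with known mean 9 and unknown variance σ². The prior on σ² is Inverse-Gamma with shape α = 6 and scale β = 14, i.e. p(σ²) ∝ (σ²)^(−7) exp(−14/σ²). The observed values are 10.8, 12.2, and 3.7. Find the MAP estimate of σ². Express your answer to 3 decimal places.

σ̂²_MAP = 4.092

Sum of squared deviations about the known mean: SS = (10.8−9)² + (12.2−9)² + (3.7−9)² = 41.57.
The Normal likelihood contributes (σ²)^(−n/2) exp(−SS/(2σ²)), so the posterior is Inverse-Gamma(α + n/2, β + SS/2) = Inverse-Gamma(7.5, 34.785).
The mode of Inverse-Gamma(a, b) is b/(a+1) = 34.785/8.5 ≈ 4.092.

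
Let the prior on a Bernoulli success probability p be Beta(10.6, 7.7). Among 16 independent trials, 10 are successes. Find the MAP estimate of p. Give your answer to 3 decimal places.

Prior: Beta(10.6, 7.7).
Data: 10 successes in 16 trials. The binomial likelihood contributes p^10(1−p)^6, so the posterior is Beta(10.6+10, 7.7+6) = Beta(20.6, 13.7).
For Beta(a, b) with a, b > 1 the mode is (a−1)/(a+b−2) = 19.6/32.3 ≈ 0.607.

p̂_MAP = 0.607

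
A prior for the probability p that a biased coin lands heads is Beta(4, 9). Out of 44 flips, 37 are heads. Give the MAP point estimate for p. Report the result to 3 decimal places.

Prior: Beta(4, 9).
Data: 37 successes in 44 trials. The binomial likelihood contributes p^37(1−p)^7, so the posterior is Beta(4+37, 9+7) = Beta(41, 16).
For Beta(a, b) with a, b > 1 the mode is (a−1)/(a+b−2) = 40/55 ≈ 0.727.

p̂_MAP = 0.727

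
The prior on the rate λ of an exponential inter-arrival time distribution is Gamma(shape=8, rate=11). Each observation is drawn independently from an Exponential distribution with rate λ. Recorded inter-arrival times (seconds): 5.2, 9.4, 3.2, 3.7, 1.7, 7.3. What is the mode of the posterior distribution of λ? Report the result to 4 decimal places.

λ̂_MAP = 0.3133

The Exponential(rate=λ) likelihood is ∝ λ^n e^(−λΣtᵢ). Here n = 6 and Σtᵢ = 5.2 + 9.4 + 3.2 + 3.7 + 1.7 + 7.3 = 30.5.
Posterior ∝ λ^7e^(−11λ) · λ^6e^(−30.5λ) = λ^13e^(−41.5λ), i.e. Gamma(14, 41.5).
Mode = (a−1)/b = 13/41.5 ≈ 0.3133.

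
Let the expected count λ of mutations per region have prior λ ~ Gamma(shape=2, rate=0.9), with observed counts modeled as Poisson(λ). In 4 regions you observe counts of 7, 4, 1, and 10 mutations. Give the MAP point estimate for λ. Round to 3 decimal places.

λ̂_MAP = 4.694

Σxᵢ = 7+4+1+10 = 22, with n = 4.
Posterior ∝ λe^(−0.9λ) · λ^22e^(−4λ) = λ^23e^(−4.9λ), i.e. Gamma(shape=24, rate=4.9).
The mode of a Gamma(a, b) with a ≥ 1 (shape–rate) is (a−1)/b = 23/4.9 ≈ 4.694.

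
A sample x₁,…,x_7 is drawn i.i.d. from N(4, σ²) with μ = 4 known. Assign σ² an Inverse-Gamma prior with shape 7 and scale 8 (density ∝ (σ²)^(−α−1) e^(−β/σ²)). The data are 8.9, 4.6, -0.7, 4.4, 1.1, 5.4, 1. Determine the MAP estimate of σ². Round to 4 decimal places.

Sum of squared deviations about the known mean: SS = (8.9−4)² + (4.6−4)² + (-0.7−4)² + (4.4−4)² + (1.1−4)² + (5.4−4)² + (1−4)² = 65.99.
The Normal likelihood contributes (σ²)^(−n/2) exp(−SS/(2σ²)), so the posterior is Inverse-Gamma(α + n/2, β + SS/2) = Inverse-Gamma(10.5, 40.995).
The mode of Inverse-Gamma(a, b) is b/(a+1) = 40.995/11.5 ≈ 3.5648.

σ̂²_MAP = 3.5648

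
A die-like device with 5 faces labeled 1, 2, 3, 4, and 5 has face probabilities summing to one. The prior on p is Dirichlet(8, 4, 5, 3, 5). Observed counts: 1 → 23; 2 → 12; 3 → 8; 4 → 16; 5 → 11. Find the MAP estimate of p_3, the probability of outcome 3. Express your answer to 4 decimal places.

The posterior is Dirichlet(αᵢ + nᵢ) = Dirichlet(31, 16, 13, 19, 16).
For a Dirichlet(a₁,…,a_K) with all aᵢ > 1, the mode has j-th component (aⱼ − 1)/(Σaᵢ − K).
Here Σaᵢ = 95 and K = 5, so p_3 = (13 − 1)/(95 − 5) = 12/90 ≈ 0.1333.

MAP estimate: 0.1333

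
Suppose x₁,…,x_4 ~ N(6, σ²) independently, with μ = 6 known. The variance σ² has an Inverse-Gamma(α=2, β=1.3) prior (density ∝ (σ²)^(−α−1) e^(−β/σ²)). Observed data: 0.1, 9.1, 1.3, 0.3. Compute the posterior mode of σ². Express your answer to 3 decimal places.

σ̂²_MAP = 10.160

Sum of squared deviations about the known mean: SS = (0.1−6)² + (9.1−6)² + (1.3−6)² + (0.3−6)² = 99.
The Normal likelihood contributes (σ²)^(−n/2) exp(−SS/(2σ²)), so the posterior is Inverse-Gamma(α + n/2, β + SS/2) = Inverse-Gamma(4, 50.8).
The mode of Inverse-Gamma(a, b) is b/(a+1) = 50.8/5 ≈ 10.160.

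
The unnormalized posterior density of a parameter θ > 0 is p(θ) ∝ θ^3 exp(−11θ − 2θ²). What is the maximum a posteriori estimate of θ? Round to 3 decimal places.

θ̂_MAP = 0.250

ℓ'(θ) = 3/θ − 11 − 4θ. Setting this to zero and multiplying by θ: 4θ² + 11θ − 3 = 0.
θ = (−11 + √(11² + 4·4·3)) / (2·4) = (−11 + √169) / 8 = (−11 + 13)/8 = 1/4.
ℓ''(θ) = −3/θ² − 4 < 0, confirming a maximum.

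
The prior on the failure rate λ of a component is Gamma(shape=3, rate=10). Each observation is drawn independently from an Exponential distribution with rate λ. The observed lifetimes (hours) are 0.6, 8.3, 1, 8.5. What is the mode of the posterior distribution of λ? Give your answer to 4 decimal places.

λ̂_MAP = 0.2113

The Exponential(rate=λ) likelihood is ∝ λ^n e^(−λΣtᵢ). Here n = 4 and Σtᵢ = 0.6 + 8.3 + 1 + 8.5 = 18.4.
Posterior ∝ λ^2e^(−10λ) · λ^4e^(−18.4λ) = λ^6e^(−28.4λ), i.e. Gamma(7, 28.4).
Mode = (a−1)/b = 6/28.4 ≈ 0.2113.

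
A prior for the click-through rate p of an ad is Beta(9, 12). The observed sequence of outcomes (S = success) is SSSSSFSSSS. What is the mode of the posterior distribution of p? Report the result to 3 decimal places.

p̂_MAP = 0.586

Prior: Beta(9, 12).
Data: 9 successes in 10 trials (from the sequence). The binomial likelihood contributes p^9(1−p)^1, so the posterior is Beta(9+9, 12+1) = Beta(18, 13).
For Beta(a, b) with a, b > 1 the mode is (a−1)/(a+b−2) = 17/29 ≈ 0.586.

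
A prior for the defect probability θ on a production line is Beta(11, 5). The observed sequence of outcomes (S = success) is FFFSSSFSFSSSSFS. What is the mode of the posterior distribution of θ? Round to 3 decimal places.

Prior: Beta(11, 5).
Data: 9 successes in 15 trials (from the sequence). The binomial likelihood contributes θ^9(1−θ)^6, so the posterior is Beta(11+9, 5+6) = Beta(20, 11).
For Beta(a, b) with a, b > 1 the mode is (a−1)/(a+b−2) = 19/29 ≈ 0.655.

θ̂_MAP = 0.655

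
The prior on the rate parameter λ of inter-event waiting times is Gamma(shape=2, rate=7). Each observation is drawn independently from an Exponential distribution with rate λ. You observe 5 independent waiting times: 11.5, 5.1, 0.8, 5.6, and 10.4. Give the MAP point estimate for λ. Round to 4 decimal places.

λ̂_MAP = 0.1485

The Exponential(rate=λ) likelihood is ∝ λ^n e^(−λΣtᵢ). Here n = 5 and Σtᵢ = 11.5 + 5.1 + 0.8 + 5.6 + 10.4 = 33.4.
Posterior ∝ λe^(−7λ) · λ^5e^(−33.4λ) = λ^6e^(−40.4λ), i.e. Gamma(7, 40.4).
Mode = (a−1)/b = 6/40.4 ≈ 0.1485.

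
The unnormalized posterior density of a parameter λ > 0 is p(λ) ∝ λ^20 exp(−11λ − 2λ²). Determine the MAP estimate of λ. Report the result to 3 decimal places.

ℓ'(λ) = 20/λ − 11 − 4λ. Setting this to zero and multiplying by λ: 4λ² + 11λ − 20 = 0.
λ = (−11 + √(11² + 4·4·20)) / (2·4) = (−11 + √441) / 8 = (−11 + 21)/8 = 5/4.
ℓ''(λ) = −20/λ² − 4 < 0, confirming a maximum.

λ̂_MAP = 1.250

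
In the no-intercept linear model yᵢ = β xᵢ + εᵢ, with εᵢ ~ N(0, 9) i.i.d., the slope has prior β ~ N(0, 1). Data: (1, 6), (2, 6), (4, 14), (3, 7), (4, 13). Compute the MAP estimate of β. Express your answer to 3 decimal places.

β̂_MAP = 2.673

log p(β | y) = −Σ(yᵢ − βxᵢ)²/(2·9) − β²/(2·1) + const.
Setting the derivative to zero: Σxᵢ(yᵢ − βxᵢ)/9 − β/1 = 0, so β = Σxᵢyᵢ / (Σxᵢ² + σ²/τ²).
Σxᵢyᵢ = 1·6 + 2·6 + 4·14 + 3·7 + 4·13 = 147; Σxᵢ² = 46; σ²/τ² = 9.
β̂_MAP = 147 / (46 + 9) = 147/55 ≈ 2.673.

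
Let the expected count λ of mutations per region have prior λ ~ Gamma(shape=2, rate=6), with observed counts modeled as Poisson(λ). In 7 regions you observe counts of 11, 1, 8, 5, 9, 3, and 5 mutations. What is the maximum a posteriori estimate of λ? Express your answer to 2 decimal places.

Σxᵢ = 11+1+8+5+9+3+5 = 42, with n = 7.
Posterior ∝ λe^(−6λ) · λ^42e^(−7λ) = λ^43e^(−13λ), i.e. Gamma(shape=44, rate=13).
The mode of a Gamma(a, b) with a ≥ 1 (shape–rate) is (a−1)/b = 43/13 ≈ 3.31.

λ̂_MAP = 3.31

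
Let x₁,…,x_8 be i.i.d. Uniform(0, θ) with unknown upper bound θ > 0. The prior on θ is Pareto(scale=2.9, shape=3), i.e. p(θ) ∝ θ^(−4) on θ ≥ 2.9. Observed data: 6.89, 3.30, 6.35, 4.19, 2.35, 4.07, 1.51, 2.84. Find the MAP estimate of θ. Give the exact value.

θ̂_MAP = 6.89

The Uniform(0, θ) likelihood is θ^(−n) for θ ≥ max(xᵢ), zero otherwise. Here max(xᵢ) = 6.89.
Posterior ∝ θ^(−4) · θ^(−8) = θ^(−12) on θ ≥ max(2.9, 6.89) = 6.89.
This density is strictly decreasing in θ, so the posterior mode lies at the lower boundary of the support.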